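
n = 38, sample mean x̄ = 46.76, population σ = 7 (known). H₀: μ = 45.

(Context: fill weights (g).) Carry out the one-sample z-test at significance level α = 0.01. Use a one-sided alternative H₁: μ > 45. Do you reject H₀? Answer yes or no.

SE = σ/√n = 7/√38 = 1.1355
z = (x̄−μ₀)/SE = (46.76−45)/1.1355 = 1.5499
p-value (one-sided, H₁ greater) = 0.06058
At α=0.01: p ≥ α → fail to reject H₀

reject H₀: no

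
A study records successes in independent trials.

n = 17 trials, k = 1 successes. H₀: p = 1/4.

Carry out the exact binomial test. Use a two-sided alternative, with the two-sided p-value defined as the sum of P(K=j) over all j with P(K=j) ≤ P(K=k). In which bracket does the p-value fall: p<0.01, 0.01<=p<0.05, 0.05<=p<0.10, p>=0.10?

p-value bracket: 0.05<=p<0.10

Exact binomial: n=17, k=1, p₀=1/4=0.2500
P(X=j) = C(n,j)·p₀^j·(1−p₀)^(n−j); p = Σ P(X=j) over j with P(X=j) ≤ P(X=1)
p-value (two-sided) = 0.09035
→ bracket: 0.05<=p<0.10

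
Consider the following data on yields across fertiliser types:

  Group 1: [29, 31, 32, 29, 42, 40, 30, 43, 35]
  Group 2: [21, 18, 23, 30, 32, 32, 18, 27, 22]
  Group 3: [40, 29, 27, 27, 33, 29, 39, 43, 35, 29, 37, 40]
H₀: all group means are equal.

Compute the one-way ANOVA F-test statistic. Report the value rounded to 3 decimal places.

test statistic = 8.736

Group means [34.56, 24.78, 34.00], grand mean 31.400
SSB = Σnᵢ(x̄ᵢ−x̄)² = 565.422; SSW = ΣΣ(x−x̄ᵢ)² = 873.778
MSB = 565.422/2 = 282.7111; MSW = 873.778/27 = 32.3621
F = MSB/MSW = 8.7359
df = (2, 27)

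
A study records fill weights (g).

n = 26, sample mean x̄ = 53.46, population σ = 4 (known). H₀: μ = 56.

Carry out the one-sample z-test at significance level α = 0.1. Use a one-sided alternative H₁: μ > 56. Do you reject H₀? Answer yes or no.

SE = σ/√n = 4/√26 = 0.7845
z = (x̄−μ₀)/SE = (53.46−56)/0.7845 = -3.2379
p-value (one-sided, H₁ greater) = 0.99940
At α=0.1: p ≥ α → fail to reject H₀

reject H₀: no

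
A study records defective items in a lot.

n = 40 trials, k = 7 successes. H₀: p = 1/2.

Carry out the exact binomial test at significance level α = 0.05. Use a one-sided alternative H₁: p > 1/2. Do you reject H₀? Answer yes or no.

Exact binomial: n=40, k=7, p₀=1/2=0.5000
P(X≥7) from Σ C(n,i)·p₀^i·(1−p₀)^(n−i)
p-value (one-sided, H₁ greater) = 1.00000
At α=0.05: p ≥ α → fail to reject H₀

reject H₀: no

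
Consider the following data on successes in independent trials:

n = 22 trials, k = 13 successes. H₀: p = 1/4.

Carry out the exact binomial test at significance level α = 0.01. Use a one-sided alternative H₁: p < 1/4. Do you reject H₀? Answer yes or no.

reject H₀: no

Exact binomial: n=22, k=13, p₀=1/4=0.2500
P(X≤13) from Σ C(n,i)·p₀^i·(1−p₀)^(n−i)
p-value (one-sided, H₁ less) = 0.99986
At α=0.01: p ≥ α → fail to reject H₀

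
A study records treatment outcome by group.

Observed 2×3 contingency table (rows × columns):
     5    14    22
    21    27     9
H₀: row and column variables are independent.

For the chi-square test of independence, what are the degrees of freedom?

df = (r−1)(c−1) = (2−1)·(3−1) = 2

degrees of freedom = 2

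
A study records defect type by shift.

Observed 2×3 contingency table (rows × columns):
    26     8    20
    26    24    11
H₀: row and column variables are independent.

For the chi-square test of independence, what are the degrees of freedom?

df = (r−1)(c−1) = (2−1)·(3−1) = 2

degrees of freedom = 2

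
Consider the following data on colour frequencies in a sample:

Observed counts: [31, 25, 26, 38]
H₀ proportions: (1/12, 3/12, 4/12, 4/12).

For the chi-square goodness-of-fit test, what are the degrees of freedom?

df = k − 1 = 4 − 1 = 3

degrees of freedom = 3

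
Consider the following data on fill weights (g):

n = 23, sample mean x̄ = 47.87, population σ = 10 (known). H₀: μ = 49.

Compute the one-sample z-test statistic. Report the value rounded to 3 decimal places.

SE = σ/√n = 10/√23 = 2.0851
z = (x̄−μ₀)/SE = (47.87−49)/2.0851 = -0.5419

test statistic = -0.542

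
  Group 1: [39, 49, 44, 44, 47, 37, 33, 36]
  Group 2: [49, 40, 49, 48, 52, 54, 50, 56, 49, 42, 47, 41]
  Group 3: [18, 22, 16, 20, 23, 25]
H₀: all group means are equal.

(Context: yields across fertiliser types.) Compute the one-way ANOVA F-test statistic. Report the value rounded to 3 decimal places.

test statistic = 62.832

Group means [41.12, 48.08, 20.67], grand mean 39.615
SSB = Σnᵢ(x̄ᵢ−x̄)² = 3033.029; SSW = ΣΣ(x−x̄ᵢ)² = 555.125
MSB = 3033.029/2 = 1516.5144; MSW = 555.125/23 = 24.1359
F = MSB/MSW = 62.8324
df = (2, 23)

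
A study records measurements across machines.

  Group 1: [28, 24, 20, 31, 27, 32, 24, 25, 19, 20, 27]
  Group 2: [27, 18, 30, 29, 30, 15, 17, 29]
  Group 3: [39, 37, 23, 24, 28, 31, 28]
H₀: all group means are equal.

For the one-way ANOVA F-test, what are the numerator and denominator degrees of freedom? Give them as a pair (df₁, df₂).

degrees of freedom = [2, 23]

k = 3 groups, N = 26 total
df = (k−1, N−k) = (3−1, 26−3) = (2, 23)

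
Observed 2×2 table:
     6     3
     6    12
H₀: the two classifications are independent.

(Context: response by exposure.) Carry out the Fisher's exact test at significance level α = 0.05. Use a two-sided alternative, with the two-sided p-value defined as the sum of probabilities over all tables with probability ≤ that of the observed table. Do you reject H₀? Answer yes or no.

reject H₀: no

Margins: r₁=9, r₂=18, c₁=12, c₂=15, n=27
p_obs = C(9,6)·C(18,6)/C(27,12); sum pmf over tables with pmf ≤ p_obs
p-value (two-sided) = 0.12662
At α=0.05: p ≥ α → fail to reject H₀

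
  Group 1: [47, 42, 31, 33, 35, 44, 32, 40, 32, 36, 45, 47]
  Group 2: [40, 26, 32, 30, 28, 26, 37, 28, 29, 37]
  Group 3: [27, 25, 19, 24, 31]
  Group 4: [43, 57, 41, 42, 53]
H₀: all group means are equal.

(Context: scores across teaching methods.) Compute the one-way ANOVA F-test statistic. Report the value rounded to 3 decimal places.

test statistic = 15.065

Group means [38.67, 31.30, 25.20, 47.20], grand mean 35.594
SSB = Σnᵢ(x̄ᵢ−x̄)² = 1511.352; SSW = ΣΣ(x−x̄ᵢ)² = 936.367
MSB = 1511.352/3 = 503.7840; MSW = 936.367/28 = 33.4417
F = MSB/MSW = 15.0646
df = (3, 28)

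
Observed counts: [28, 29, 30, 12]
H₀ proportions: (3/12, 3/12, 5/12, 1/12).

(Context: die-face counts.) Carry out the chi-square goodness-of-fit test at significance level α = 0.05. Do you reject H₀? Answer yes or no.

n = 99; E_i = n·p_i = [24.75, 24.75, 41.25, 8.25]
χ² = (28−24.75)²/24.75 + (29−24.75)²/24.75 + (30−41.25)²/41.25 + (12−8.25)²/8.25 = 5.9293
df = 3
p-value (upper-tail) = 0.11510
At α=0.05: p ≥ α → fail to reject H₀

reject H₀: no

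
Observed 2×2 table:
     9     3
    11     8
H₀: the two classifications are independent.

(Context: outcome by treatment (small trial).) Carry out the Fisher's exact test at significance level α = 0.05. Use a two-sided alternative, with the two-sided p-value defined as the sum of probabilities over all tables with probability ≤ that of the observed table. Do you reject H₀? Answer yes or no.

Margins: r₁=12, r₂=19, c₁=20, c₂=11, n=31
p_obs = C(12,9)·C(19,11)/C(31,20); sum pmf over tables with pmf ≤ p_obs
p-value (two-sided) = 0.45164
At α=0.05: p ≥ α → fail to reject H₀

reject H₀: no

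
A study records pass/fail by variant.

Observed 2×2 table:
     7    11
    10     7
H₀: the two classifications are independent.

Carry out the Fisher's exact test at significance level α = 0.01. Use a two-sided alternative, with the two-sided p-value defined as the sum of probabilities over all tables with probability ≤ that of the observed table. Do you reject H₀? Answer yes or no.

Margins: r₁=18, r₂=17, c₁=17, c₂=18, n=35
p_obs = C(18,7)·C(17,10)/C(35,17); sum pmf over tables with pmf ≤ p_obs
p-value (two-sided) = 0.31754
At α=0.01: p ≥ α → fail to reject H₀

reject H₀: no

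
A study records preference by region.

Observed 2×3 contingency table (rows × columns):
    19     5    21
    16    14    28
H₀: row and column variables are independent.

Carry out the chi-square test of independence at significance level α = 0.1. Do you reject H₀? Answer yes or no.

reject H₀: no

Row totals [45, 58], col totals [35, 19, 49], n=103
χ² = (19−15.29)²/15.29 + (5−8.30)²/8.30 + (21−21.41)²/21.41 + (16−19.71)²/19.71 + (14−10.70)²/10.70 + (28−27.59)²/27.59 = 3.9423
df = 2
p-value (upper-tail) = 0.13929
At α=0.1: p ≥ α → fail to reject H₀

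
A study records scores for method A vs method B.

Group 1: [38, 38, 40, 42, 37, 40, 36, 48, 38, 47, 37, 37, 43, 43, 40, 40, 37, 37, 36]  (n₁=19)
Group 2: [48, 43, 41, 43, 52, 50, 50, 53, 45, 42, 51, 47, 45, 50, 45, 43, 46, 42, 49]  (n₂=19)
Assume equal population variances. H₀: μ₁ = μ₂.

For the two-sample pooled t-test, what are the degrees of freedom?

degrees of freedom = 36

df = n₁ + n₂ − 2 = 19 + 19 − 2 = 36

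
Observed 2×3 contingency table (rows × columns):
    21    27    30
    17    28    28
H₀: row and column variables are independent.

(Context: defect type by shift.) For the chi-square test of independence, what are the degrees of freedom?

degrees of freedom = 2

df = (r−1)(c−1) = (2−1)·(3−1) = 2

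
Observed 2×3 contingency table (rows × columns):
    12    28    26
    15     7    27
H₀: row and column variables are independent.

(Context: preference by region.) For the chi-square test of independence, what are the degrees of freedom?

degrees of freedom = 2

df = (r−1)(c−1) = (2−1)·(3−1) = 2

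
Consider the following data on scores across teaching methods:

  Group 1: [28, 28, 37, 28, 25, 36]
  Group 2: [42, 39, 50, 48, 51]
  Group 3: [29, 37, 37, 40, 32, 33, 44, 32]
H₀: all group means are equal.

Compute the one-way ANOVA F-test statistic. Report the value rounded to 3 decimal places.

test statistic = 13.696

Group means [30.33, 46.00, 35.50], grand mean 36.632
SSB = Σnᵢ(x̄ᵢ−x̄)² = 687.088; SSW = ΣΣ(x−x̄ᵢ)² = 401.333
MSB = 687.088/2 = 343.5439; MSW = 401.333/16 = 25.0833
F = MSB/MSW = 13.6961
df = (2, 16)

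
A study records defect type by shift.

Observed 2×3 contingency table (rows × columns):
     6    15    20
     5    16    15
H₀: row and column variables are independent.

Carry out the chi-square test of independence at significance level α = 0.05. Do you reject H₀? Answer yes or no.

Row totals [41, 36], col totals [11, 31, 35], n=77
χ² = (6−5.86)²/5.86 + (15−16.51)²/16.51 + (20−18.64)²/18.64 + (5−5.14)²/5.14 + (16−14.49)²/14.49 + (15−16.36)²/16.36 = 0.5149
df = 2
p-value (upper-tail) = 0.77300
At α=0.05: p ≥ α → fail to reject H₀

reject H₀: no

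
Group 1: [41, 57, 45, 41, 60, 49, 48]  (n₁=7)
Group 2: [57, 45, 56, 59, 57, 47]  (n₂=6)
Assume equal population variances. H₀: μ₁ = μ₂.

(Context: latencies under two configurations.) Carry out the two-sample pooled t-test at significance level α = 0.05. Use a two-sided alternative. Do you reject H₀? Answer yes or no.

x̄₁=48.714, s₁=7.410, n₁=7
x̄₂=53.500, s₂=5.925, n₂=6
s_p² = [6·7.410² + 5·5.925²]/11 = 45.9026
SE = √(s_p²·(1/7+1/6)) = 3.7693
t = (48.714−53.500)/3.7693 = -1.2696
df = 11
p-value (two-sided) = 0.23041
At α=0.05: p ≥ α → fail to reject H₀

reject H₀: no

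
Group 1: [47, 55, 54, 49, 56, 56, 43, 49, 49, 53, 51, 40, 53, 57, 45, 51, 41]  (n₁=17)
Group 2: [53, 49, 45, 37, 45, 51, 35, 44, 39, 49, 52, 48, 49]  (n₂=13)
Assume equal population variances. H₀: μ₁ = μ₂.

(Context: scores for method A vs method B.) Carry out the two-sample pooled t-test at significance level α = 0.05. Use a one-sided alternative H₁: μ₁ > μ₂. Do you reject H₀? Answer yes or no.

reject H₀: yes

x̄₁=49.941, s₁=5.297, n₁=17
x̄₂=45.846, s₂=5.757, n₂=13
s_p² = [16·5.297² + 12·5.757²]/28 = 30.2369
SE = √(s_p²·(1/17+1/13)) = 2.0260
t = (49.941−45.846)/2.0260 = 2.0213
df = 28
p-value (one-sided, H₁ greater) = 0.02645
At α=0.05: p < α → reject H₀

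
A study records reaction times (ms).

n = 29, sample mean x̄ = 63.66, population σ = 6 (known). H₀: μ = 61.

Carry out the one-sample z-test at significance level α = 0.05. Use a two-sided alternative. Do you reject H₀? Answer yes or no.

SE = σ/√n = 6/√29 = 1.1142
z = (x̄−μ₀)/SE = (63.66−61)/1.1142 = 2.3874
p-value (two-sided) = 0.01697
At α=0.05: p < α → reject H₀

reject H₀: yes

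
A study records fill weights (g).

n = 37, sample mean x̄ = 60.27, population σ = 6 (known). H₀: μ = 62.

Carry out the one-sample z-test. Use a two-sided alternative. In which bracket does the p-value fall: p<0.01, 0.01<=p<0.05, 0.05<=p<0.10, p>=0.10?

p-value bracket: 0.05<=p<0.10

SE = σ/√n = 6/√37 = 0.9864
z = (x̄−μ₀)/SE = (60.27−62)/0.9864 = -1.7539
p-value (two-sided) = 0.07945
→ bracket: 0.05<=p<0.10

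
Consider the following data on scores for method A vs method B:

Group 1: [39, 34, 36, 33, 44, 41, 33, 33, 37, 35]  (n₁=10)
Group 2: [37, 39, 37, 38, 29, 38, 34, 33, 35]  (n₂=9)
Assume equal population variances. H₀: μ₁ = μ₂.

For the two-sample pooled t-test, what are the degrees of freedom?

degrees of freedom = 17

df = n₁ + n₂ − 2 = 10 + 9 − 2 = 17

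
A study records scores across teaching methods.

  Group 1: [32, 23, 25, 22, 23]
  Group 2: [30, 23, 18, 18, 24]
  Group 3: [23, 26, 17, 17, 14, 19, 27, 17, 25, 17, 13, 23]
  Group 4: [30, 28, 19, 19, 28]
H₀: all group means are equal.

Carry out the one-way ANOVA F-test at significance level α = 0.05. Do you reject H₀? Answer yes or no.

Group means [25.00, 22.60, 19.83, 24.80], grand mean 22.222
SSB = Σnᵢ(x̄ᵢ−x̄)² = 141.000; SSW = ΣΣ(x−x̄ᵢ)² = 529.667
MSB = 141.000/3 = 47.0000; MSW = 529.667/23 = 23.0290
F = MSB/MSW = 2.0409
df = (3, 23)
p-value (upper-tail) = 0.13614
At α=0.05: p ≥ α → fail to reject H₀

reject H₀: no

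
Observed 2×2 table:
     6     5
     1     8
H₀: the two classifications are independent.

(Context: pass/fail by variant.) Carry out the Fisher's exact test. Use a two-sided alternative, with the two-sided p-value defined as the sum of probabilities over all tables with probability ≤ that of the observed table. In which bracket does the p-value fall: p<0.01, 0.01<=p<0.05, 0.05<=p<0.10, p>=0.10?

p-value bracket: 0.05<=p<0.10

Margins: r₁=11, r₂=9, c₁=7, c₂=13, n=20
p_obs = C(11,6)·C(9,1)/C(20,7); sum pmf over tables with pmf ≤ p_obs
p-value (two-sided) = 0.07028
→ bracket: 0.05<=p<0.10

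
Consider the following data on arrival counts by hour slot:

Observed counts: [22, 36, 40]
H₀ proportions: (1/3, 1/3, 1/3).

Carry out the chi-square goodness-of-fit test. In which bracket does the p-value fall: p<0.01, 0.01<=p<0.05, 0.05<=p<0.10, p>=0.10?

n = 98; E_i = n·p_i = [32.67, 32.67, 32.67]
χ² = (22−32.67)²/32.67 + (36−32.67)²/32.67 + (40−32.67)²/32.67 = 5.4694
df = 2
p-value (upper-tail) = 0.06491
→ bracket: 0.05<=p<0.10

p-value bracket: 0.05<=p<0.10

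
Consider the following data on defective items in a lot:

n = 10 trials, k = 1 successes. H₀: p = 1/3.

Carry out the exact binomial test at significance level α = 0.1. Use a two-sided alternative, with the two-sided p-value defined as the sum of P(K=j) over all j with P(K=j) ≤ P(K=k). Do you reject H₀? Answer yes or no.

reject H₀: no

Exact binomial: n=10, k=1, p₀=1/3=0.3333
P(X=j) = C(n,j)·p₀^j·(1−p₀)^(n−j); p = Σ P(X=j) over j with P(X=j) ≤ P(X=1)
p-value (two-sided) = 0.18061
At α=0.1: p ≥ α → fail to reject H₀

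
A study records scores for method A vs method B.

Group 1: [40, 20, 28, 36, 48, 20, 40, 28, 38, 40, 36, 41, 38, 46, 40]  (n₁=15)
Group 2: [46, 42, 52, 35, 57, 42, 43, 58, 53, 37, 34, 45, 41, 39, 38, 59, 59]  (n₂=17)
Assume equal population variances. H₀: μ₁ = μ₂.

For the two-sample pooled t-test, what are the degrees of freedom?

degrees of freedom = 30

df = n₁ + n₂ − 2 = 15 + 17 − 2 = 30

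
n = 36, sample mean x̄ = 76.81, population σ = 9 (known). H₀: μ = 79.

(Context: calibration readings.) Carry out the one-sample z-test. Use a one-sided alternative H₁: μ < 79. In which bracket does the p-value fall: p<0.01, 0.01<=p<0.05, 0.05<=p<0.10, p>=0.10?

SE = σ/√n = 9/√36 = 1.5000
z = (x̄−μ₀)/SE = (76.81−79)/1.5000 = -1.4600
p-value (one-sided, H₁ less) = 0.07215
→ bracket: 0.05<=p<0.10

p-value bracket: 0.05<=p<0.10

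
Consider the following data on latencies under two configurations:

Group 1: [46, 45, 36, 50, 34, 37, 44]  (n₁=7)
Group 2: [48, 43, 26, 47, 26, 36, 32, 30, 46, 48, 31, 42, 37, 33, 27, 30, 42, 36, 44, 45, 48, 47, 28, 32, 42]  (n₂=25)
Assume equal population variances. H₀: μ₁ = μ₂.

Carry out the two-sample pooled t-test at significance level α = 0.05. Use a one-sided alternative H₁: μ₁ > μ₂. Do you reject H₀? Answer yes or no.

x̄₁=41.714, s₁=6.020, n₁=7
x̄₂=37.840, s₂=7.840, n₂=25
s_p² = [6·6.020² + 24·7.840²]/30 = 56.4263
SE = √(s_p²·(1/7+1/25)) = 3.2122
t = (41.714−37.840)/3.2122 = 1.2061
df = 30
p-value (one-sided, H₁ greater) = 0.11860
At α=0.05: p ≥ α → fail to reject H₀

reject H₀: no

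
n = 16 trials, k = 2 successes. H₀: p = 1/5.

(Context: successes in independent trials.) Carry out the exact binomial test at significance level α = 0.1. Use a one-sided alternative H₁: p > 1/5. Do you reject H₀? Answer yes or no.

Exact binomial: n=16, k=2, p₀=1/5=0.2000
P(X≥2) from Σ C(n,i)·p₀^i·(1−p₀)^(n−i)
p-value (one-sided, H₁ greater) = 0.85926
At α=0.1: p ≥ α → fail to reject H₀

reject H₀: no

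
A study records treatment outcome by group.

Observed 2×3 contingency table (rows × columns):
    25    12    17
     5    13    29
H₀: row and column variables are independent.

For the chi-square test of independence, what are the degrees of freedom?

df = (r−1)(c−1) = (2−1)·(3−1) = 2

degrees of freedom = 2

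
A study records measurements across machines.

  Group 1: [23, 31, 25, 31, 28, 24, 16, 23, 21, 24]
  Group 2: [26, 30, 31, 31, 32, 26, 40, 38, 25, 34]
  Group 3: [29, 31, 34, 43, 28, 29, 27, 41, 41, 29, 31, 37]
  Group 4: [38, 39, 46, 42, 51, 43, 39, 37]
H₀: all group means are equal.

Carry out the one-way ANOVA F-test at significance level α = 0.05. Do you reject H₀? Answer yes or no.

Group means [24.60, 31.30, 33.33, 41.88], grand mean 32.350
SSB = Σnᵢ(x̄ᵢ−x̄)² = 1349.058; SSW = ΣΣ(x−x̄ᵢ)² = 930.042
MSB = 1349.058/3 = 449.6861; MSW = 930.042/36 = 25.8345
F = MSB/MSW = 17.4064
df = (3, 36)
p-value (upper-tail) = 0.00000
At α=0.05: p < α → reject H₀

reject H₀: yes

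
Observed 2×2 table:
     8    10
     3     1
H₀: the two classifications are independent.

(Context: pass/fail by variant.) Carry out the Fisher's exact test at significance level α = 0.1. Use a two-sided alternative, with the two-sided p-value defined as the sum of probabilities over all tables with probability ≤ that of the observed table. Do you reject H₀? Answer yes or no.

reject H₀: no

Margins: r₁=18, r₂=4, c₁=11, c₂=11, n=22
p_obs = C(18,8)·C(4,3)/C(22,11); sum pmf over tables with pmf ≤ p_obs
p-value (two-sided) = 0.58647
At α=0.1: p ≥ α → fail to reject H₀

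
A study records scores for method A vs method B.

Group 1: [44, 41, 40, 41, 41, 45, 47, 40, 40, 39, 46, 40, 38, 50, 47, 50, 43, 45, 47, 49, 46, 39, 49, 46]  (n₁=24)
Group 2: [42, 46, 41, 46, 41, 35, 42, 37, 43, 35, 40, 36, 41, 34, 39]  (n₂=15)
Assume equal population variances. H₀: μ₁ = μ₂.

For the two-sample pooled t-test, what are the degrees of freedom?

df = n₁ + n₂ − 2 = 24 + 15 − 2 = 37

degrees of freedom = 37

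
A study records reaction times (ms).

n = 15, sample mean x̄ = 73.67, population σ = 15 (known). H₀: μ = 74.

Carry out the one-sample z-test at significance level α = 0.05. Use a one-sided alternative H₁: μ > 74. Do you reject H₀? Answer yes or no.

reject H₀: no

SE = σ/√n = 15/√15 = 3.8730
z = (x̄−μ₀)/SE = (73.67−74)/3.8730 = -0.0852
p-value (one-sided, H₁ greater) = 0.53395
At α=0.05: p ≥ α → fail to reject H₀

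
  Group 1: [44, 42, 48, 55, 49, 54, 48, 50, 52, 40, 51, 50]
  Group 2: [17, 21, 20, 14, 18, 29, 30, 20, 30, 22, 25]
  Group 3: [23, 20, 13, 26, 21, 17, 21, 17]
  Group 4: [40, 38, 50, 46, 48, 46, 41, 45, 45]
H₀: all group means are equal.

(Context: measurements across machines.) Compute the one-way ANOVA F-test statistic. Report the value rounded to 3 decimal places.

test statistic = 103.694

Group means [48.58, 22.36, 19.75, 44.33], grand mean 34.650
SSB = Σnᵢ(x̄ᵢ−x̄)² = 6610.138; SSW = ΣΣ(x−x̄ᵢ)² = 764.962
MSB = 6610.138/3 = 2203.3793; MSW = 764.962/36 = 21.2489
F = MSB/MSW = 103.6936
df = (3, 36)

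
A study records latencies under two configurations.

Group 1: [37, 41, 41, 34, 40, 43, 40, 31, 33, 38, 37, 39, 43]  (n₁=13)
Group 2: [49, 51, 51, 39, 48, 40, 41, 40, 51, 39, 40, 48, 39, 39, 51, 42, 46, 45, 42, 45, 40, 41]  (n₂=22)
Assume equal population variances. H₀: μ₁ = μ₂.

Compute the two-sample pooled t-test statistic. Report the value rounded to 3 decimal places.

test statistic = -3.783

x̄₁=38.231, s₁=3.745, n₁=13
x̄₂=43.955, s₂=4.624, n₂=22
s_p² = [12·3.745² + 21·4.624²]/33 = 18.7049
SE = √(s_p²·(1/13+1/22)) = 1.5130
t = (38.231−43.955)/1.5130 = -3.7832
df = 33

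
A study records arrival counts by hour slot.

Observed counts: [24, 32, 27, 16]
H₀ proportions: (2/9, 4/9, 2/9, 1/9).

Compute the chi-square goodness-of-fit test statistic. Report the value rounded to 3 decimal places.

n = 99; E_i = n·p_i = [22.00, 44.00, 22.00, 11.00]
χ² = (24−22.00)²/22.00 + (32−44.00)²/44.00 + (27−22.00)²/22.00 + (16−11.00)²/11.00 = 6.8636
df = 3

test statistic = 6.864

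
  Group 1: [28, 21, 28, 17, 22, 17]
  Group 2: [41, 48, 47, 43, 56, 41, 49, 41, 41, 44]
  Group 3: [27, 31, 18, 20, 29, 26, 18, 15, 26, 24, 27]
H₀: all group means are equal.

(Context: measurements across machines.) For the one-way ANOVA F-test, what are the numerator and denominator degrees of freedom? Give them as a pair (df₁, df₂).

k = 3 groups, N = 27 total
df = (k−1, N−k) = (3−1, 27−3) = (2, 24)

degrees of freedom = [2, 24]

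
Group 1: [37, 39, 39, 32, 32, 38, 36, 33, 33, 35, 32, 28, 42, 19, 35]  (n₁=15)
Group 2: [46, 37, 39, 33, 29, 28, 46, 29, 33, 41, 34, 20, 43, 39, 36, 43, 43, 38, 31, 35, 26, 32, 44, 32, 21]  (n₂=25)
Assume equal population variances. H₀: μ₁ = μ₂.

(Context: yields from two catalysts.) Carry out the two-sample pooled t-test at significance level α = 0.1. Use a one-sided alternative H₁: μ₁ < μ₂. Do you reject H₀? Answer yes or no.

reject H₀: no

x̄₁=34.000, s₁=5.477, n₁=15
x̄₂=35.120, s₂=7.253, n₂=25
s_p² = [14·5.477² + 24·7.253²]/38 = 44.2800
SE = √(s_p²·(1/15+1/25)) = 2.1733
t = (34.000−35.120)/2.1733 = -0.5153
df = 38
p-value (one-sided, H₁ less) = 0.30465
At α=0.1: p ≥ α → fail to reject H₀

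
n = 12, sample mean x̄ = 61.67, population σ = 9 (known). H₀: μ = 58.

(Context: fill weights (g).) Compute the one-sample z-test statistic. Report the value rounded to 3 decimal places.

SE = σ/√n = 9/√12 = 2.5981
z = (x̄−μ₀)/SE = (61.67−58)/2.5981 = 1.4126

test statistic = 1.413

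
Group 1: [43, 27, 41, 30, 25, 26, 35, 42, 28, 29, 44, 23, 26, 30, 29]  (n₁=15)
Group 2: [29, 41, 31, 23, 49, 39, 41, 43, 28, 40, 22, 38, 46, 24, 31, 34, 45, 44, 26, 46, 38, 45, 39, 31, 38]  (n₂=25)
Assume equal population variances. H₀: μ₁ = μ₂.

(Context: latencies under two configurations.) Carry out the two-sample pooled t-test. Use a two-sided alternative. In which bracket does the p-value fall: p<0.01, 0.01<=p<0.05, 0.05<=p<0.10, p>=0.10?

x̄₁=31.867, s₁=7.190, n₁=15
x̄₂=36.440, s₂=8.000, n₂=25
s_p² = [14·7.190² + 24·8.000²]/38 = 59.4709
SE = √(s_p²·(1/15+1/25)) = 2.5186
t = (31.867−36.440)/2.5186 = -1.8158
df = 38
p-value (two-sided) = 0.07730
→ bracket: 0.05<=p<0.10

p-value bracket: 0.05<=p<0.10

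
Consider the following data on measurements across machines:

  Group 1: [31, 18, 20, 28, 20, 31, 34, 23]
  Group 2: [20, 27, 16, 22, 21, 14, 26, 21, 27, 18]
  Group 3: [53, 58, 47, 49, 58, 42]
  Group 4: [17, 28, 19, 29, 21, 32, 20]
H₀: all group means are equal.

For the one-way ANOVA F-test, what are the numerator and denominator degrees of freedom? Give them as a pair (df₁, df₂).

degrees of freedom = [3, 27]

k = 4 groups, N = 31 total
df = (k−1, N−k) = (4−1, 31−4) = (3, 27)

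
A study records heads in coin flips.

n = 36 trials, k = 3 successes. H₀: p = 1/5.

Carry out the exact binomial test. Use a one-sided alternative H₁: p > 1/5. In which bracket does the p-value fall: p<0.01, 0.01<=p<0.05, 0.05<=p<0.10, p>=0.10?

Exact binomial: n=36, k=3, p₀=1/5=0.2000
P(X≥3) from Σ C(n,i)·p₀^i·(1−p₀)^(n−i)
p-value (one-sided, H₁ greater) = 0.98398
→ bracket: p>=0.10

p-value bracket: p>=0.10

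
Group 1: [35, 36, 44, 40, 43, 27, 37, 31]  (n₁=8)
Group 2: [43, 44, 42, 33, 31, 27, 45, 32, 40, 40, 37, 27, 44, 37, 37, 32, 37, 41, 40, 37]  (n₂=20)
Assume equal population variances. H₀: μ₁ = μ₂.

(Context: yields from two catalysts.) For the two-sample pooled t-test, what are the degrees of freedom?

df = n₁ + n₂ − 2 = 8 + 20 − 2 = 26

degrees of freedom = 26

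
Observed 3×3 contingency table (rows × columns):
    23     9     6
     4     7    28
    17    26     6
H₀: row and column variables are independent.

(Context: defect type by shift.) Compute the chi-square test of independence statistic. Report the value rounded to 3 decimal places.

test statistic = 52.103

Row totals [38, 39, 49], col totals [44, 42, 40], n=126
χ² = (23−13.27)²/13.27 + (9−12.67)²/12.67 + (6−12.06)²/12.06 + (4−13.62)²/13.62 + (7−13.00)²/13.00 + (28−12.38)²/12.38 + (17−17.11)²/17.11 + (26−16.33)²/16.33 + (6−15.56)²/15.56 = 52.1026
df = 4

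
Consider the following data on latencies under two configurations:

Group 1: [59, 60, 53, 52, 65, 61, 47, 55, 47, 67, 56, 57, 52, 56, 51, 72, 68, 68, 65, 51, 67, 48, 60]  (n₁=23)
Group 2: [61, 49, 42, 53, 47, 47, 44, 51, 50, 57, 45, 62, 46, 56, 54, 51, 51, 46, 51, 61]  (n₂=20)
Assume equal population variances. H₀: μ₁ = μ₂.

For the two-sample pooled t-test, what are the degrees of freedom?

df = n₁ + n₂ − 2 = 23 + 20 − 2 = 41

degrees of freedom = 41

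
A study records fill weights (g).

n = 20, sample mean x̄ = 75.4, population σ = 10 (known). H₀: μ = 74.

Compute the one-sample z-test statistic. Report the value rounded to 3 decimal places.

SE = σ/√n = 10/√20 = 2.2361
z = (x̄−μ₀)/SE = (75.4−74)/2.2361 = 0.6261

test statistic = 0.626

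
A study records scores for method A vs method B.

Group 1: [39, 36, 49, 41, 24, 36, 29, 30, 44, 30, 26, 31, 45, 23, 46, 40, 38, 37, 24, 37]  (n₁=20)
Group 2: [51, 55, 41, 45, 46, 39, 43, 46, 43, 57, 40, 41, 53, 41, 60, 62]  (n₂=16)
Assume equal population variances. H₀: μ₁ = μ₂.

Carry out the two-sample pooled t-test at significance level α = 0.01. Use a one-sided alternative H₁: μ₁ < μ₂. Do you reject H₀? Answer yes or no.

x̄₁=35.250, s₁=7.820, n₁=20
x̄₂=47.688, s₂=7.578, n₂=16
s_p² = [19·7.820² + 15·7.578²]/34 = 59.5055
SE = √(s_p²·(1/20+1/16)) = 2.5873
t = (35.250−47.688)/2.5873 = -4.8070
df = 34
p-value (one-sided, H₁ less) = 0.00002
At α=0.01: p < α → reject H₀

reject H₀: yes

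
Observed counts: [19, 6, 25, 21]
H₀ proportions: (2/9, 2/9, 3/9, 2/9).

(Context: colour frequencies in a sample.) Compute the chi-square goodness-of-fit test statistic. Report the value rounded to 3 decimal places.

n = 71; E_i = n·p_i = [15.78, 15.78, 23.67, 15.78]
χ² = (19−15.78)²/15.78 + (6−15.78)²/15.78 + (25−23.67)²/23.67 + (21−15.78)²/15.78 = 8.5211
df = 3

test statistic = 8.521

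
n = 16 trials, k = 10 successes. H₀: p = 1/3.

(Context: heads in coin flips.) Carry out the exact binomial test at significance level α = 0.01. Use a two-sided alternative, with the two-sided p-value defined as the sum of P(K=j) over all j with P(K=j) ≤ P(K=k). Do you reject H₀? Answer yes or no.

Exact binomial: n=16, k=10, p₀=1/3=0.3333
P(X=j) = C(n,j)·p₀^j·(1−p₀)^(n−j); p = Σ P(X=j) over j with P(X=j) ≤ P(X=10)
p-value (two-sided) = 0.01747
At α=0.01: p ≥ α → fail to reject H₀

reject H₀: no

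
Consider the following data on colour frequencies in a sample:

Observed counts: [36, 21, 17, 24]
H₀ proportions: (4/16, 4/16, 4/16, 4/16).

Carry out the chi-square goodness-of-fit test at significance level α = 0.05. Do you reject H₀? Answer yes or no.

reject H₀: yes

n = 98; E_i = n·p_i = [24.50, 24.50, 24.50, 24.50]
χ² = (36−24.50)²/24.50 + (21−24.50)²/24.50 + (17−24.50)²/24.50 + (24−24.50)²/24.50 = 8.2041
df = 3
p-value (upper-tail) = 0.04198
At α=0.05: p < α → reject H₀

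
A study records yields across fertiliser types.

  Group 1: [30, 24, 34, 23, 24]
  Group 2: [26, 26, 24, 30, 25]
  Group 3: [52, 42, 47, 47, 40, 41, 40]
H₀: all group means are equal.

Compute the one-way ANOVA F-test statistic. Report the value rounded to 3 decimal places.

test statistic = 37.060

Group means [27.00, 26.20, 44.14], grand mean 33.824
SSB = Σnᵢ(x̄ᵢ−x̄)² = 1268.813; SSW = ΣΣ(x−x̄ᵢ)² = 239.657
MSB = 1268.813/2 = 634.4067; MSW = 239.657/14 = 17.1184
F = MSB/MSW = 37.0600
df = (2, 14)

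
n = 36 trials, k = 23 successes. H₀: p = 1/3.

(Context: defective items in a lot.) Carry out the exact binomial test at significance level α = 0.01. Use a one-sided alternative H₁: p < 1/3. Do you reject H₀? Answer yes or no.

reject H₀: no

Exact binomial: n=36, k=23, p₀=1/3=0.3333
P(X≤23) from Σ C(n,i)·p₀^i·(1−p₀)^(n−i)
p-value (one-sided, H₁ less) = 0.99996
At α=0.01: p ≥ α → fail to reject H₀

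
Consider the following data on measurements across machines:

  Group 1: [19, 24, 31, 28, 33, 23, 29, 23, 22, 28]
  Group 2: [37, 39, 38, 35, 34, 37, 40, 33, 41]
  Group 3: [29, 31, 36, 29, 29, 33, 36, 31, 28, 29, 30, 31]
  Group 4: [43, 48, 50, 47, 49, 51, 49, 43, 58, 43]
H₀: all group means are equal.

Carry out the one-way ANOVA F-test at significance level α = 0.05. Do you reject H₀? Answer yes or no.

reject H₀: yes

Group means [26.00, 37.11, 31.00, 48.10], grand mean 35.293
SSB = Σnᵢ(x̄ᵢ−x̄)² = 2754.699; SSW = ΣΣ(x−x̄ᵢ)² = 507.789
MSB = 2754.699/3 = 918.2330; MSW = 507.789/37 = 13.7240
F = MSB/MSW = 66.9070
df = (3, 37)
p-value (upper-tail) = 0.00000
At α=0.05: p < α → reject H₀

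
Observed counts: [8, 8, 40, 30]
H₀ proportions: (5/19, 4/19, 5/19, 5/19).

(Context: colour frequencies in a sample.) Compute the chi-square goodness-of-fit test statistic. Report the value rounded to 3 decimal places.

n = 86; E_i = n·p_i = [22.63, 18.11, 22.63, 22.63]
χ² = (8−22.63)²/22.63 + (8−18.11)²/18.11 + (40−22.63)²/22.63 + (30−22.63)²/22.63 = 30.8279
df = 3

test statistic = 30.828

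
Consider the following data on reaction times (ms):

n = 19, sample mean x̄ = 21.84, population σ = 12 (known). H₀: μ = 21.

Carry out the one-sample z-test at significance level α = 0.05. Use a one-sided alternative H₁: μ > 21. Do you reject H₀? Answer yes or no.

reject H₀: no

SE = σ/√n = 12/√19 = 2.7530
z = (x̄−μ₀)/SE = (21.84−21)/2.7530 = 0.3051
p-value (one-sided, H₁ greater) = 0.38014
At α=0.05: p ≥ α → fail to reject H₀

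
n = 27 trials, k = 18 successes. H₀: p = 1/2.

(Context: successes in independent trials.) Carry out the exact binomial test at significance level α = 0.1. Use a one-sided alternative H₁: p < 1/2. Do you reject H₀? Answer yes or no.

Exact binomial: n=27, k=18, p₀=1/2=0.5000
P(X≤18) from Σ C(n,i)·p₀^i·(1−p₀)^(n−i)
p-value (one-sided, H₁ less) = 0.97388
At α=0.1: p ≥ α → fail to reject H₀

reject H₀: no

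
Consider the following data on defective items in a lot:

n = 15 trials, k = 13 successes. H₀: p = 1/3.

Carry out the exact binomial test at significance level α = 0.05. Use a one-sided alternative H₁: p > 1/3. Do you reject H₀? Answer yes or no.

Exact binomial: n=15, k=13, p₀=1/3=0.3333
P(X≥13) from Σ C(n,i)·p₀^i·(1−p₀)^(n−i)
p-value (one-sided, H₁ greater) = 0.00003
At α=0.05: p < α → reject H₀

reject H₀: yes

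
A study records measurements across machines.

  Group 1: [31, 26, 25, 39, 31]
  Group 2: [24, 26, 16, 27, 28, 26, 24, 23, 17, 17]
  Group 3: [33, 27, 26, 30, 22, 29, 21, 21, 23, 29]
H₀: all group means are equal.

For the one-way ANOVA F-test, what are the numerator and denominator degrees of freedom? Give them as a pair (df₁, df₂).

degrees of freedom = [2, 22]

k = 3 groups, N = 25 total
df = (k−1, N−k) = (3−1, 25−3) = (2, 22)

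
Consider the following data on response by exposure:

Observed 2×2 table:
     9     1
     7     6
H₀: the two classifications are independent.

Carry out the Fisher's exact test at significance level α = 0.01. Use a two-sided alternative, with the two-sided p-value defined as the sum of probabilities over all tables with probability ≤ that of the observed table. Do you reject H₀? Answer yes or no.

reject H₀: no

Margins: r₁=10, r₂=13, c₁=16, c₂=7, n=23
p_obs = C(10,9)·C(13,7)/C(23,16); sum pmf over tables with pmf ≤ p_obs
p-value (two-sided) = 0.08862
At α=0.01: p ≥ α → fail to reject H₀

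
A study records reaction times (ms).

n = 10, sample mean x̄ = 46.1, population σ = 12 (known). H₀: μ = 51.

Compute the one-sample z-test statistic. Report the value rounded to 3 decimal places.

SE = σ/√n = 12/√10 = 3.7947
z = (x̄−μ₀)/SE = (46.1−51)/3.7947 = -1.2913

test statistic = -1.291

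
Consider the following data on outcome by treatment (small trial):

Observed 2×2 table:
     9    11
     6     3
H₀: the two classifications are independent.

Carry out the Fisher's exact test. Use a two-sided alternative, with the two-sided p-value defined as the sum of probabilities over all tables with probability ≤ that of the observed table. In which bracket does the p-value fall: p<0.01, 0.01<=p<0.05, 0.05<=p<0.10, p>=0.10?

p-value bracket: p>=0.10

Margins: r₁=20, r₂=9, c₁=15, c₂=14, n=29
p_obs = C(20,9)·C(9,6)/C(29,15); sum pmf over tables with pmf ≤ p_obs
p-value (two-sided) = 0.42699
→ bracket: p>=0.10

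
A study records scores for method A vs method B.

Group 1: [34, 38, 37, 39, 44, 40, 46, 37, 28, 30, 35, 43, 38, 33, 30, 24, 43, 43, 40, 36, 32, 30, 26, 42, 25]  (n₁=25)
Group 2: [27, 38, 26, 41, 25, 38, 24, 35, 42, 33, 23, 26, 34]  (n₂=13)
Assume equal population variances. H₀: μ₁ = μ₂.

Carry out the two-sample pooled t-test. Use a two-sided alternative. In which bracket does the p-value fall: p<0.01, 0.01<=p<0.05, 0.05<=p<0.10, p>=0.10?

p-value bracket: 0.05<=p<0.10

x̄₁=35.720, s₁=6.335, n₁=25
x̄₂=31.692, s₂=6.812, n₂=13
s_p² = [24·6.335² + 12·6.812²]/36 = 42.2169
SE = √(s_p²·(1/25+1/13)) = 2.2217
t = (35.720−31.692)/2.2217 = 1.8129
df = 36
p-value (two-sided) = 0.07820
→ bracket: 0.05<=p<0.10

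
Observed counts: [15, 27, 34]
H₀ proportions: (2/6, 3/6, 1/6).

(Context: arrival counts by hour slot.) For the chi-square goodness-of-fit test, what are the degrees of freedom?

degrees of freedom = 2

df = k − 1 = 3 − 1 = 2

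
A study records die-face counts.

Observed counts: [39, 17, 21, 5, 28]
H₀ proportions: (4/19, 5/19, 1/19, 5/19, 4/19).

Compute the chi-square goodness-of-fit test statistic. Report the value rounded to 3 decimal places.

test statistic = 76.554

n = 110; E_i = n·p_i = [23.16, 28.95, 5.79, 28.95, 23.16]
χ² = (39−23.16)²/23.16 + (17−28.95)²/28.95 + (21−5.79)²/5.79 + (5−28.95)²/28.95 + (28−23.16)²/23.16 = 76.5541
df = 4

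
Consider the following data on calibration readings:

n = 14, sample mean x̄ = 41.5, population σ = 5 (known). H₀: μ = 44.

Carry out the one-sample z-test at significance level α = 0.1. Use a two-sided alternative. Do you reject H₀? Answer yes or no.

SE = σ/√n = 5/√14 = 1.3363
z = (x̄−μ₀)/SE = (41.5−44)/1.3363 = -1.8708
p-value (two-sided) = 0.06137
At α=0.1: p < α → reject H₀

reject H₀: yes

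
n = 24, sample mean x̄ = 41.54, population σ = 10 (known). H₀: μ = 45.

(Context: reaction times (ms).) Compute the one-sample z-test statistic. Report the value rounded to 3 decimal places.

SE = σ/√n = 10/√24 = 2.0412
z = (x̄−μ₀)/SE = (41.54−45)/2.0412 = -1.6950

test statistic = -1.695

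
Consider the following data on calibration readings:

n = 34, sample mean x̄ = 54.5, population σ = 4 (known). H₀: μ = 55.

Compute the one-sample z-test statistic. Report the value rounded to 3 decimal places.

SE = σ/√n = 4/√34 = 0.6860
z = (x̄−μ₀)/SE = (54.5−55)/0.6860 = -0.7289

test statistic = -0.729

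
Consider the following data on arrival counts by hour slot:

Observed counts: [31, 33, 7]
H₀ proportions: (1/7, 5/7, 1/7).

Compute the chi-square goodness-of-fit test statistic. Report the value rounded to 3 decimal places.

test statistic = 50.051

n = 71; E_i = n·p_i = [10.14, 50.71, 10.14]
χ² = (31−10.14)²/10.14 + (33−50.71)²/50.71 + (7−10.14)²/10.14 = 50.0507
df = 2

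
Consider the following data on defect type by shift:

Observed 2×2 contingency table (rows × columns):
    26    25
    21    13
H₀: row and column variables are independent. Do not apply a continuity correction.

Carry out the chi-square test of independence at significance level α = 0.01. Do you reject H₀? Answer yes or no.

reject H₀: no

Row totals [51, 34], col totals [47, 38], n=85
χ² = (26−28.20)²/28.20 + (25−22.80)²/22.80 + (21−18.80)²/18.80 + (13−15.20)²/15.20 = 0.9598
df = 1
p-value (upper-tail) = 0.32724
At α=0.01: p ≥ α → fail to reject H₀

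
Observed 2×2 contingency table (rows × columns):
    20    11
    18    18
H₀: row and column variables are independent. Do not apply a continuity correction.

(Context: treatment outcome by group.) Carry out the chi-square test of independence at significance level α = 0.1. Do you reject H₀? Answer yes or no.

Row totals [31, 36], col totals [38, 29], n=67
χ² = (20−17.58)²/17.58 + (11−13.42)²/13.42 + (18−20.42)²/20.42 + (18−15.58)²/15.58 = 1.4297
df = 1
p-value (upper-tail) = 0.23181
At α=0.1: p ≥ α → fail to reject H₀

reject H₀: no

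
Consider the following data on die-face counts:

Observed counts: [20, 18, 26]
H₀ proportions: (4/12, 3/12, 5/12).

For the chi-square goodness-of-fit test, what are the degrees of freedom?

degrees of freedom = 2

df = k − 1 = 3 − 1 = 2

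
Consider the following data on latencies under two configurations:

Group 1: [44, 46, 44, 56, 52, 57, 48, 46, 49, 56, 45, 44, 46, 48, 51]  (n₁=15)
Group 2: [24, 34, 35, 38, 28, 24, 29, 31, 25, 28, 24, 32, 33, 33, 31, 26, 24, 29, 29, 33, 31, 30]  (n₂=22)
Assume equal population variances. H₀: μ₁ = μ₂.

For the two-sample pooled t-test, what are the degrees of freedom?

df = n₁ + n₂ − 2 = 15 + 22 − 2 = 35

degrees of freedom = 35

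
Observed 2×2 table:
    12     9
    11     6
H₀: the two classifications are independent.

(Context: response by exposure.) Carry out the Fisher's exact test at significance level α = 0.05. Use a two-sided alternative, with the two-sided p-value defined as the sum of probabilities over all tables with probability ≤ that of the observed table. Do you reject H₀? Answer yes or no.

reject H₀: no

Margins: r₁=21, r₂=17, c₁=23, c₂=15, n=38
p_obs = C(21,12)·C(17,11)/C(38,23); sum pmf over tables with pmf ≤ p_obs
p-value (two-sided) = 0.74421
At α=0.05: p ≥ α → fail to reject H₀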